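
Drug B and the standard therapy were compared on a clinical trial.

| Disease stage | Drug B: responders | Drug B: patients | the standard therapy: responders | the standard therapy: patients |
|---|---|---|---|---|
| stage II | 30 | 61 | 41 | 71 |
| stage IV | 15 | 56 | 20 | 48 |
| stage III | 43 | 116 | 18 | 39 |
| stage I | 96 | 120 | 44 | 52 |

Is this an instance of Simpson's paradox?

No

Stage II: Drug B 30/61 = 49.2%, the standard therapy 41/71 = 57.7% → the standard therapy
Stage IV: Drug B 15/56 = 26.8%, the standard therapy 20/48 = 41.7% → the standard therapy
Stage III: Drug B 43/116 = 37.1%, the standard therapy 18/39 = 46.2% → the standard therapy
Stage I: Drug B 96/120 = 80.0%, the standard therapy 44/52 = 84.6% → the standard therapy
Overall: Drug B 184/353 = 52.1%, the standard therapy 123/210 = 58.6% → the standard therapy
The standard therapy wins overall and in every disease group — no reversal.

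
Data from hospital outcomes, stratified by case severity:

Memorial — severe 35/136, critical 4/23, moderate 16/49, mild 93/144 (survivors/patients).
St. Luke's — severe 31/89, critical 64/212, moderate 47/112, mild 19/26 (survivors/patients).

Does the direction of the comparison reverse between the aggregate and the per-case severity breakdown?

Severe: Memorial 35/136 = 25.7%, St. Luke's 31/89 = 34.8% → St. Luke's
Critical: Memorial 4/23 = 17.4%, St. Luke's 64/212 = 30.2% → St. Luke's
Moderate: Memorial 16/49 = 32.7%, St. Luke's 47/112 = 42.0% → St. Luke's
Mild: Memorial 93/144 = 64.6%, St. Luke's 19/26 = 73.1% → St. Luke's
Overall: Memorial 148/352 = 42.0%, St. Luke's 161/439 = 36.7% → Memorial
St. Luke's wins each case group but Memorial wins overall — the comparison reverses. St. Luke's's patients skew toward critical, which has a lower base rate.

Yes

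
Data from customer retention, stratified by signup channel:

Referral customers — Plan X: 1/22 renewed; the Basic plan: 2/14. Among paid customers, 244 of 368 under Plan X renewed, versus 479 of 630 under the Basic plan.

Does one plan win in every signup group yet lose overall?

Referral: Plan X 1/22 = 4.5%, the Basic plan 2/14 = 14.3% → the Basic plan
Paid: Plan X 244/368 = 66.3%, the Basic plan 479/630 = 76.0% → the Basic plan
Overall: Plan X 245/390 = 62.8%, the Basic plan 481/644 = 74.7% → the Basic plan
The Basic plan wins overall and in every signup group — no reversal.

No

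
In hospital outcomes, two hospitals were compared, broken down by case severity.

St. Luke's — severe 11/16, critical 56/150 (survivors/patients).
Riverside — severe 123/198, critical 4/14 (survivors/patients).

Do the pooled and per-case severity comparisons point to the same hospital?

No

Severe: St. Luke's 11/16 = 68.8%, Riverside 123/198 = 62.1% → St. Luke's
Critical: St. Luke's 56/150 = 37.3%, Riverside 4/14 = 28.6% → St. Luke's
Overall: St. Luke's 67/166 = 40.4%, Riverside 127/212 = 59.9% → Riverside
St. Luke's wins each case group but Riverside wins overall — the comparison reverses. St. Luke's's patients skew toward critical, which has a lower base rate.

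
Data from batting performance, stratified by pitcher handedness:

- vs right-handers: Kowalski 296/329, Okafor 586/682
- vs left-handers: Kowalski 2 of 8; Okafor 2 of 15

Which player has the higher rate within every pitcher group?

Vs right-handers: Kowalski 296/329 = 90.0%, Okafor 586/682 = 85.9% → Kowalski
Vs left-handers: Kowalski 2/8 = 25.0%, Okafor 2/15 = 13.3% → Kowalski
Kowalski has the higher rate in both groups.

Kowalski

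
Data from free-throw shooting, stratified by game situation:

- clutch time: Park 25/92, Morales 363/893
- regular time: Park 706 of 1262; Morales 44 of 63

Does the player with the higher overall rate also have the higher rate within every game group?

No

Clutch time: Park 25/92 = 27.2%, Morales 363/893 = 40.6% → Morales
Regular time: Park 706/1262 = 55.9%, Morales 44/63 = 69.8% → Morales
Overall: Park 731/1354 = 54.0%, Morales 407/956 = 42.6% → Park
Morales wins each game group but Park wins overall — the comparison reverses. Morales's attempts skew toward clutch time, which has a lower base rate.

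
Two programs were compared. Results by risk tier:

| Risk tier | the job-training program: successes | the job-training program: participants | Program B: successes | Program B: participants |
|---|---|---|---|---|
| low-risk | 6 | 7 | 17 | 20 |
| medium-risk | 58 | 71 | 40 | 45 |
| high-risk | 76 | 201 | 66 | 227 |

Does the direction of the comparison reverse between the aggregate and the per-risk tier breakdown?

No

Low-risk: the job-training program 6/7 = 85.7%, Program B 17/20 = 85.0% → the job-training program
Medium-risk: the job-training program 58/71 = 81.7%, Program B 40/45 = 88.9% → Program B
High-risk: the job-training program 76/201 = 37.8%, Program B 66/227 = 29.1% → the job-training program
Overall: the job-training program 140/279 = 50.2%, Program B 123/292 = 42.1% → the job-training program
Neither sweeps: the job-training program wins 2 of 3 groups, Program B wins 1. The job-training program wins overall but not every group — no Simpson reversal.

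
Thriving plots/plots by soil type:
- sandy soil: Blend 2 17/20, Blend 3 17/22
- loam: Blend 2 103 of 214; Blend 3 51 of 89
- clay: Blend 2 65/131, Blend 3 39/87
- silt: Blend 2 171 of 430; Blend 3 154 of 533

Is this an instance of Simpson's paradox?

No

Sandy soil: Blend 2 17/20 = 85.0%, Blend 3 17/22 = 77.3% → Blend 2
Loam: Blend 2 103/214 = 48.1%, Blend 3 51/89 = 57.3% → Blend 3
Clay: Blend 2 65/131 = 49.6%, Blend 3 39/87 = 44.8% → Blend 2
Silt: Blend 2 171/430 = 39.8%, Blend 3 154/533 = 28.9% → Blend 2
Overall: Blend 2 356/795 = 44.8%, Blend 3 261/731 = 35.7% → Blend 2
Neither sweeps: Blend 2 wins 3 of 4 groups, Blend 3 wins 1. Blend 2 wins overall but not every group — no Simpson reversal.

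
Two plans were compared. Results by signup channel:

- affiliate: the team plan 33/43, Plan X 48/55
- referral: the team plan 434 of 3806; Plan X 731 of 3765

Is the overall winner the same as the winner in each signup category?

Affiliate: the team plan 33/43 = 76.7%, Plan X 48/55 = 87.3% → Plan X
Referral: the team plan 434/3806 = 11.4%, Plan X 731/3765 = 19.4% → Plan X
Overall: the team plan 467/3849 = 12.1%, Plan X 779/3820 = 20.4% → Plan X
Plan X wins overall and in every signup group — no reversal.

Yes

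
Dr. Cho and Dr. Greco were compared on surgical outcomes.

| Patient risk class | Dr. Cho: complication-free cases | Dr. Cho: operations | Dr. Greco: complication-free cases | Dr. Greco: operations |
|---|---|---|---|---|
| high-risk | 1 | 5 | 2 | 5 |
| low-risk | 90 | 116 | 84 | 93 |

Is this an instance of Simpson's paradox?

High-risk: Dr. Cho 1/5 = 20.0%, Dr. Greco 2/5 = 40.0% → Dr. Greco
Low-risk: Dr. Cho 90/116 = 77.6%, Dr. Greco 84/93 = 90.3% → Dr. Greco
Overall: Dr. Cho 91/121 = 75.2%, Dr. Greco 86/98 = 87.8% → Dr. Greco
Dr. Greco wins overall and in every patient risk group — no reversal.

No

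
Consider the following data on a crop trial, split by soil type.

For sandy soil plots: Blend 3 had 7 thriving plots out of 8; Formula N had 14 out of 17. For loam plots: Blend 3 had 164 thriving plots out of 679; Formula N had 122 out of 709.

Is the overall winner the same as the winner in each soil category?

Sandy soil: Blend 3 7/8 = 87.5%, Formula N 14/17 = 82.4% → Blend 3
Loam: Blend 3 164/679 = 24.2%, Formula N 122/709 = 17.2% → Blend 3
Overall: Blend 3 171/687 = 24.9%, Formula N 136/726 = 18.7% → Blend 3
Blend 3 wins overall and in every soil group — no reversal.

Yes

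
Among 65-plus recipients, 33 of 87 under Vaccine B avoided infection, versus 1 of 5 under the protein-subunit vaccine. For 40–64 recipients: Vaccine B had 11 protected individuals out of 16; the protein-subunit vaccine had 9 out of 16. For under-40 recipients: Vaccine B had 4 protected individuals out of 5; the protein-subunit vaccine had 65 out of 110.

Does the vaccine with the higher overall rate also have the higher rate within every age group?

No

65-plus: Vaccine B 33/87 = 37.9%, the protein-subunit vaccine 1/5 = 20.0% → Vaccine B
40–64: Vaccine B 11/16 = 68.8%, the protein-subunit vaccine 9/16 = 56.2% → Vaccine B
Under-40: Vaccine B 4/5 = 80.0%, the protein-subunit vaccine 65/110 = 59.1% → Vaccine B
Overall: Vaccine B 48/108 = 44.4%, the protein-subunit vaccine 75/131 = 57.3% → the protein-subunit vaccine
Vaccine B wins each age group but the protein-subunit vaccine wins overall — the comparison reverses. Vaccine B's recipients skew toward 65-plus, which has a lower base rate.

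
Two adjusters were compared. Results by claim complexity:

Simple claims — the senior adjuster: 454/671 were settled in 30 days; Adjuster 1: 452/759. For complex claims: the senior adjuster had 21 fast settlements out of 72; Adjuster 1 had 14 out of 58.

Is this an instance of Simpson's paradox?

Simple: the senior adjuster 454/671 = 67.7%, Adjuster 1 452/759 = 59.6% → the senior adjuster
Complex: the senior adjuster 21/72 = 29.2%, Adjuster 1 14/58 = 24.1% → the senior adjuster
Overall: the senior adjuster 475/743 = 63.9%, Adjuster 1 466/817 = 57.0% → the senior adjuster
The senior adjuster wins overall and in every claim group — no reversal.

No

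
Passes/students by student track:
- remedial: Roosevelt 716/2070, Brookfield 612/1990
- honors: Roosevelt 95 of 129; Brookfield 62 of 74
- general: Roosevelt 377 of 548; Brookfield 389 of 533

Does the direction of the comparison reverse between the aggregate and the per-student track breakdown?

Remedial: Roosevelt 716/2070 = 34.6%, Brookfield 612/1990 = 30.8% → Roosevelt
Honors: Roosevelt 95/129 = 73.6%, Brookfield 62/74 = 83.8% → Brookfield
General: Roosevelt 377/548 = 68.8%, Brookfield 389/533 = 73.0% → Brookfield
Overall: Roosevelt 1188/2747 = 43.2%, Brookfield 1063/2597 = 40.9% → Roosevelt
Neither sweeps: Roosevelt wins 1 of 3 groups, Brookfield wins 2. Roosevelt wins overall but not every group — no Simpson reversal.

No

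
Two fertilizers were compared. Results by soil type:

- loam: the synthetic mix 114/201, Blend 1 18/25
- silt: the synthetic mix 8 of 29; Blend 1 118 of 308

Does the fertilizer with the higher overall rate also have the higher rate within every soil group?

No

Loam: the synthetic mix 114/201 = 56.7%, Blend 1 18/25 = 72.0% → Blend 1
Silt: the synthetic mix 8/29 = 27.6%, Blend 1 118/308 = 38.3% → Blend 1
Overall: the synthetic mix 122/230 = 53.0%, Blend 1 136/333 = 40.8% → the synthetic mix
Blend 1 wins each soil group but the synthetic mix wins overall — the comparison reverses. Blend 1's plots skew toward silt, which has a lower base rate.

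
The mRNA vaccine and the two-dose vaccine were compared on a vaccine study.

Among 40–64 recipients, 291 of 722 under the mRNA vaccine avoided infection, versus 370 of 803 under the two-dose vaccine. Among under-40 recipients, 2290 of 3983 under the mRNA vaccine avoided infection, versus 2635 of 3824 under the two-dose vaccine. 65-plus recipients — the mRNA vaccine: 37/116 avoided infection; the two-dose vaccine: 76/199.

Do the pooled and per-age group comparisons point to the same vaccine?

40–64: the mRNA vaccine 291/722 = 40.3%, the two-dose vaccine 370/803 = 46.1% → the two-dose vaccine
Under-40: the mRNA vaccine 2290/3983 = 57.5%, the two-dose vaccine 2635/3824 = 68.9% → the two-dose vaccine
65-plus: the mRNA vaccine 37/116 = 31.9%, the two-dose vaccine 76/199 = 38.2% → the two-dose vaccine
Overall: the mRNA vaccine 2618/4821 = 54.3%, the two-dose vaccine 3081/4826 = 63.8% → the two-dose vaccine
The two-dose vaccine wins overall and in every age group — no reversal.

Yes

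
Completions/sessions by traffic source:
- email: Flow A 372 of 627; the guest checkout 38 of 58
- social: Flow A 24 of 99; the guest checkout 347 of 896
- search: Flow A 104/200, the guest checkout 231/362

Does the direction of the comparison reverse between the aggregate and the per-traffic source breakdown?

Email: Flow A 372/627 = 59.3%, the guest checkout 38/58 = 65.5% → the guest checkout
Social: Flow A 24/99 = 24.2%, the guest checkout 347/896 = 38.7% → the guest checkout
Search: Flow A 104/200 = 52.0%, the guest checkout 231/362 = 63.8% → the guest checkout
Overall: Flow A 500/926 = 54.0%, the guest checkout 616/1316 = 46.8% → Flow A
The guest checkout wins each traffic group but Flow A wins overall — the comparison reverses. The guest checkout's sessions skew toward social, which has a lower base rate.

Yes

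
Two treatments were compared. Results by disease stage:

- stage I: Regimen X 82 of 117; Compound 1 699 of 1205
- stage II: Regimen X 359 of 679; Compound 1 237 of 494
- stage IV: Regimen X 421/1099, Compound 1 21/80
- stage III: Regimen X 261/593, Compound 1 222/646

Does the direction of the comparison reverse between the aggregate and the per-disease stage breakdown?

Yes

Stage I: Regimen X 82/117 = 70.1%, Compound 1 699/1205 = 58.0% → Regimen X
Stage II: Regimen X 359/679 = 52.9%, Compound 1 237/494 = 48.0% → Regimen X
Stage IV: Regimen X 421/1099 = 38.3%, Compound 1 21/80 = 26.2% → Regimen X
Stage III: Regimen X 261/593 = 44.0%, Compound 1 222/646 = 34.4% → Regimen X
Overall: Regimen X 1123/2488 = 45.1%, Compound 1 1179/2425 = 48.6% → Compound 1
Regimen X wins each disease group but Compound 1 wins overall — the comparison reverses. Regimen X's patients skew toward stage IV, which has a lower base rate.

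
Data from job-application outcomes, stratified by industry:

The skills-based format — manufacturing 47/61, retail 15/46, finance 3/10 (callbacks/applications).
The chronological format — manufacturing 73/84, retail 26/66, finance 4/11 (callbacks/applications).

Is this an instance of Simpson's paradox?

No

Manufacturing: the skills-based format 47/61 = 77.0%, the chronological format 73/84 = 86.9% → the chronological format
Retail: the skills-based format 15/46 = 32.6%, the chronological format 26/66 = 39.4% → the chronological format
Finance: the skills-based format 3/10 = 30.0%, the chronological format 4/11 = 36.4% → the chronological format
Overall: the skills-based format 65/117 = 55.6%, the chronological format 103/161 = 64.0% → the chronological format
The chronological format wins overall and in every industry group — no reversal.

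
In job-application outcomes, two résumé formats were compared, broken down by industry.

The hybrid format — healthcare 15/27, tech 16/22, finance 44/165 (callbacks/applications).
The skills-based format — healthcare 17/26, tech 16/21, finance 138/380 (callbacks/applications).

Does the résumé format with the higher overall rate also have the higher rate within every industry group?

Healthcare: the hybrid format 15/27 = 55.6%, the skills-based format 17/26 = 65.4% → the skills-based format
Tech: the hybrid format 16/22 = 72.7%, the skills-based format 16/21 = 76.2% → the skills-based format
Finance: the hybrid format 44/165 = 26.7%, the skills-based format 138/380 = 36.3% → the skills-based format
Overall: the hybrid format 75/214 = 35.0%, the skills-based format 171/427 = 40.0% → the skills-based format
The skills-based format wins overall and in every industry group — no reversal.

Yes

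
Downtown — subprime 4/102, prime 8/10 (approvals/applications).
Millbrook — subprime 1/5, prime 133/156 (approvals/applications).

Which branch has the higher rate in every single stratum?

Millbrook

Subprime: Downtown 4/102 = 3.9%, Millbrook 1/5 = 20.0% → Millbrook
Prime: Downtown 8/10 = 80.0%, Millbrook 133/156 = 85.3% → Millbrook
Millbrook has the higher rate in both groups.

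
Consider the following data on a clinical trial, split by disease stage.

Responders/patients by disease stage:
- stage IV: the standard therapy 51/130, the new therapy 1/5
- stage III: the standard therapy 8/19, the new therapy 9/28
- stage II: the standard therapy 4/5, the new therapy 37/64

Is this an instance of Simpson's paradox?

Stage IV: the standard therapy 51/130 = 39.2%, the new therapy 1/5 = 20.0% → the standard therapy
Stage III: the standard therapy 8/19 = 42.1%, the new therapy 9/28 = 32.1% → the standard therapy
Stage II: the standard therapy 4/5 = 80.0%, the new therapy 37/64 = 57.8% → the standard therapy
Overall: the standard therapy 63/154 = 40.9%, the new therapy 47/97 = 48.5% → the new therapy
The standard therapy wins each disease group but the new therapy wins overall — the comparison reverses. The standard therapy's patients skew toward stage IV, which has a lower base rate.

Yes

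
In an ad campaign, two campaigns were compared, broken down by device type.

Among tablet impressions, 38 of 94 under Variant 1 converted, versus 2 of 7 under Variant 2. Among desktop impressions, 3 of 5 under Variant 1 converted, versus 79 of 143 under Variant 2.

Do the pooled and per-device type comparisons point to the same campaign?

Tablet: Variant 1 38/94 = 40.4%, Variant 2 2/7 = 28.6% → Variant 1
Desktop: Variant 1 3/5 = 60.0%, Variant 2 79/143 = 55.2% → Variant 1
Overall: Variant 1 41/99 = 41.4%, Variant 2 81/150 = 54.0% → Variant 2
Variant 1 wins each device group but Variant 2 wins overall — the comparison reverses. Variant 1's impressions skew toward tablet, which has a lower base rate.

No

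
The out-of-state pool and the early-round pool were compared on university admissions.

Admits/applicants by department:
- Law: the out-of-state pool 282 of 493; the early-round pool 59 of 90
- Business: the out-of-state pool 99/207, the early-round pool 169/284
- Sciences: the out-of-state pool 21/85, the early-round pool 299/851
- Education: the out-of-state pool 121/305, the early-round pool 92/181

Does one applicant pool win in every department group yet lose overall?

Law: the out-of-state pool 282/493 = 57.2%, the early-round pool 59/90 = 65.6% → the early-round pool
Business: the out-of-state pool 99/207 = 47.8%, the early-round pool 169/284 = 59.5% → the early-round pool
Sciences: the out-of-state pool 21/85 = 24.7%, the early-round pool 299/851 = 35.1% → the early-round pool
Education: the out-of-state pool 121/305 = 39.7%, the early-round pool 92/181 = 50.8% → the early-round pool
Overall: the out-of-state pool 523/1090 = 48.0%, the early-round pool 619/1406 = 44.0% → the out-of-state pool
The early-round pool wins each department group but the out-of-state pool wins overall — the comparison reverses. The early-round pool's applicants skew toward Sciences, which has a lower base rate.

Yes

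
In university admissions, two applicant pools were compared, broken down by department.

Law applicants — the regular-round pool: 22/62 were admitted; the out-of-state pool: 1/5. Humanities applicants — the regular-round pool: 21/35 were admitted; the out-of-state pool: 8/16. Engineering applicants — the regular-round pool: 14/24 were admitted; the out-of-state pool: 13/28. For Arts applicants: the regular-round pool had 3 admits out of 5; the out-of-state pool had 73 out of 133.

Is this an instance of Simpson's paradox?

Yes

Law: the regular-round pool 22/62 = 35.5%, the out-of-state pool 1/5 = 20.0% → the regular-round pool
Humanities: the regular-round pool 21/35 = 60.0%, the out-of-state pool 8/16 = 50.0% → the regular-round pool
Engineering: the regular-round pool 14/24 = 58.3%, the out-of-state pool 13/28 = 46.4% → the regular-round pool
Arts: the regular-round pool 3/5 = 60.0%, the out-of-state pool 73/133 = 54.9% → the regular-round pool
Overall: the regular-round pool 60/126 = 47.6%, the out-of-state pool 95/182 = 52.2% → the out-of-state pool
The regular-round pool wins each department group but the out-of-state pool wins overall — the comparison reverses. The regular-round pool's applicants skew toward Law, which has a lower base rate.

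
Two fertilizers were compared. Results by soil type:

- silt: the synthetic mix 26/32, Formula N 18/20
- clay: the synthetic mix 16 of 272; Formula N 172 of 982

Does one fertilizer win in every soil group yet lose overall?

No

Silt: the synthetic mix 26/32 = 81.2%, Formula N 18/20 = 90.0% → Formula N
Clay: the synthetic mix 16/272 = 5.9%, Formula N 172/982 = 17.5% → Formula N
Overall: the synthetic mix 42/304 = 13.8%, Formula N 190/1002 = 19.0% → Formula N
Formula N wins overall and in every soil group — no reversal.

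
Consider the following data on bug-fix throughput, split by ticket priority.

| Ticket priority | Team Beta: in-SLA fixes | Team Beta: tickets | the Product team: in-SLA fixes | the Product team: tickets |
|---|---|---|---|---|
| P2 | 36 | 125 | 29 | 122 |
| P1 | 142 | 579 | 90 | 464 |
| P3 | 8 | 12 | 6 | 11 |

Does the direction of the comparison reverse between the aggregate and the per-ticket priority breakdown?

No

P2: Team Beta 36/125 = 28.8%, the Product team 29/122 = 23.8% → Team Beta
P1: Team Beta 142/579 = 24.5%, the Product team 90/464 = 19.4% → Team Beta
P3: Team Beta 8/12 = 66.7%, the Product team 6/11 = 54.5% → Team Beta
Overall: Team Beta 186/716 = 26.0%, the Product team 125/597 = 20.9% → Team Beta
Team Beta wins overall and in every ticket group — no reversal.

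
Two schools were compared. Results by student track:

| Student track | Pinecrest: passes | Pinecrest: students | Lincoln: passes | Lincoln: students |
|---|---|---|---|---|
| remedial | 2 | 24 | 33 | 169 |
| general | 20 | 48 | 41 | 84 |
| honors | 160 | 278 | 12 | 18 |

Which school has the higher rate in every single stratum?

Lincoln

Remedial: Pinecrest 2/24 = 8.3%, Lincoln 33/169 = 19.5% → Lincoln
General: Pinecrest 20/48 = 41.7%, Lincoln 41/84 = 48.8% → Lincoln
Honors: Pinecrest 160/278 = 57.6%, Lincoln 12/18 = 66.7% → Lincoln
Lincoln has the higher rate in all 3 groups.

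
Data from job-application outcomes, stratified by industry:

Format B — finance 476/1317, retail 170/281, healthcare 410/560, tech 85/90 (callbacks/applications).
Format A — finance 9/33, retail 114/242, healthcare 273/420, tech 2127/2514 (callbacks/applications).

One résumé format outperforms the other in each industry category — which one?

Format B

Finance: Format B 476/1317 = 36.1%, Format A 9/33 = 27.3% → Format B
Retail: Format B 170/281 = 60.5%, Format A 114/242 = 47.1% → Format B
Healthcare: Format B 410/560 = 73.2%, Format A 273/420 = 65.0% → Format B
Tech: Format B 85/90 = 94.4%, Format A 2127/2514 = 84.6% → Format B
Format B has the higher rate in all 4 groups.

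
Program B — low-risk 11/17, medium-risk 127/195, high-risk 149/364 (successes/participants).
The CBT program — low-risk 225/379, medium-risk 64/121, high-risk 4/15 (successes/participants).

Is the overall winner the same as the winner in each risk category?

No

Low-risk: Program B 11/17 = 64.7%, the CBT program 225/379 = 59.4% → Program B
Medium-risk: Program B 127/195 = 65.1%, the CBT program 64/121 = 52.9% → Program B
High-risk: Program B 149/364 = 40.9%, the CBT program 4/15 = 26.7% → Program B
Overall: Program B 287/576 = 49.8%, the CBT program 293/515 = 56.9% → the CBT program
Program B wins each risk group but the CBT program wins overall — the comparison reverses. Program B's participants skew toward high-risk, which has a lower base rate.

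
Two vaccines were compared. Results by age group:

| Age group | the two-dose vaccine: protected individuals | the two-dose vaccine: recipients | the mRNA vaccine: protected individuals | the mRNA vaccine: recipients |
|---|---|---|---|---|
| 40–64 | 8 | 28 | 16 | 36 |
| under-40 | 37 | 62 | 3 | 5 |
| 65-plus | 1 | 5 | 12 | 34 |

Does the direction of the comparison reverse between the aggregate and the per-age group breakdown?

Yes

40–64: the two-dose vaccine 8/28 = 28.6%, the mRNA vaccine 16/36 = 44.4% → the mRNA vaccine
Under-40: the two-dose vaccine 37/62 = 59.7%, the mRNA vaccine 3/5 = 60.0% → the mRNA vaccine
65-plus: the two-dose vaccine 1/5 = 20.0%, the mRNA vaccine 12/34 = 35.3% → the mRNA vaccine
Overall: the two-dose vaccine 46/95 = 48.4%, the mRNA vaccine 31/75 = 41.3% → the two-dose vaccine
The mRNA vaccine wins each age group but the two-dose vaccine wins overall — the comparison reverses. The mRNA vaccine's recipients skew toward 65-plus, which has a lower base rate.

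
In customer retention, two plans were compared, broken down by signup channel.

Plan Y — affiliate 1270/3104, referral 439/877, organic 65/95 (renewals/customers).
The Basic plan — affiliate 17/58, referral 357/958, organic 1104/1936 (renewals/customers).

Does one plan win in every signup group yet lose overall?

Affiliate: Plan Y 1270/3104 = 40.9%, the Basic plan 17/58 = 29.3% → Plan Y
Referral: Plan Y 439/877 = 50.1%, the Basic plan 357/958 = 37.3% → Plan Y
Organic: Plan Y 65/95 = 68.4%, the Basic plan 1104/1936 = 57.0% → Plan Y
Overall: Plan Y 1774/4076 = 43.5%, the Basic plan 1478/2952 = 50.1% → the Basic plan
Plan Y wins each signup group but the Basic plan wins overall — the comparison reverses. Plan Y's customers skew toward affiliate, which has a lower base rate.

Yes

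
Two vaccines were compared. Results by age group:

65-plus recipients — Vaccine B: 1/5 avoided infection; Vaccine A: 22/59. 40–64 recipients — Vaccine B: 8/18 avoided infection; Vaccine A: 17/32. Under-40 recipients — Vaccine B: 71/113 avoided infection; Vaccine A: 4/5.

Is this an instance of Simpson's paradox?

Yes

65-plus: Vaccine B 1/5 = 20.0%, Vaccine A 22/59 = 37.3% → Vaccine A
40–64: Vaccine B 8/18 = 44.4%, Vaccine A 17/32 = 53.1% → Vaccine A
Under-40: Vaccine B 71/113 = 62.8%, Vaccine A 4/5 = 80.0% → Vaccine A
Overall: Vaccine B 80/136 = 58.8%, Vaccine A 43/96 = 44.8% → Vaccine B
Vaccine A wins each age group but Vaccine B wins overall — the comparison reverses. Vaccine A's recipients skew toward 65-plus, which has a lower base rate.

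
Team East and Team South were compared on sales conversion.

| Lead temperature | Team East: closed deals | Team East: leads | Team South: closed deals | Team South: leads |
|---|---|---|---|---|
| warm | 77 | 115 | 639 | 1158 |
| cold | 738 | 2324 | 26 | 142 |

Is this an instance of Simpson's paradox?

Yes

Warm: Team East 77/115 = 67.0%, Team South 639/1158 = 55.2% → Team East
Cold: Team East 738/2324 = 31.8%, Team South 26/142 = 18.3% → Team East
Overall: Team East 815/2439 = 33.4%, Team South 665/1300 = 51.2% → Team South
Team East wins each lead group but Team South wins overall — the comparison reverses. Team East's leads skew toward cold, which has a lower base rate.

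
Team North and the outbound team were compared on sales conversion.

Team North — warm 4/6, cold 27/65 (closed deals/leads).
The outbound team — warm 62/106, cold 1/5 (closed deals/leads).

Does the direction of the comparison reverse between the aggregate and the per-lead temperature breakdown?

Yes

Warm: Team North 4/6 = 66.7%, the outbound team 62/106 = 58.5% → Team North
Cold: Team North 27/65 = 41.5%, the outbound team 1/5 = 20.0% → Team North
Overall: Team North 31/71 = 43.7%, the outbound team 63/111 = 56.8% → the outbound team
Team North wins each lead group but the outbound team wins overall — the comparison reverses. Team North's leads skew toward cold, which has a lower base rate.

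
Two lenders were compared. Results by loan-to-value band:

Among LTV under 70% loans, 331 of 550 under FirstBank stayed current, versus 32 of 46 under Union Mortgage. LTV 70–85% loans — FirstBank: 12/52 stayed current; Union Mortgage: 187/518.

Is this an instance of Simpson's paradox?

LTV under 70%: FirstBank 331/550 = 60.2%, Union Mortgage 32/46 = 69.6% → Union Mortgage
LTV 70–85%: FirstBank 12/52 = 23.1%, Union Mortgage 187/518 = 36.1% → Union Mortgage
Overall: FirstBank 343/602 = 57.0%, Union Mortgage 219/564 = 38.8% → FirstBank
Union Mortgage wins each loan-to-value group but FirstBank wins overall — the comparison reverses. Union Mortgage's loans skew toward LTV 70–85%, which has a lower base rate.

Yes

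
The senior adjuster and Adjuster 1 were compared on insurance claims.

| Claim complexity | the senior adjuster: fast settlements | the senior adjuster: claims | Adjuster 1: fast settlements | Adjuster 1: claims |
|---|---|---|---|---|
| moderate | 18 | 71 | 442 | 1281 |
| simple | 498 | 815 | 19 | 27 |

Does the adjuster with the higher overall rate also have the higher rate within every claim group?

Moderate: the senior adjuster 18/71 = 25.4%, Adjuster 1 442/1281 = 34.5% → Adjuster 1
Simple: the senior adjuster 498/815 = 61.1%, Adjuster 1 19/27 = 70.4% → Adjuster 1
Overall: the senior adjuster 516/886 = 58.2%, Adjuster 1 461/1308 = 35.2% → the senior adjuster
Adjuster 1 wins each claim group but the senior adjuster wins overall — the comparison reverses. Adjuster 1's claims skew toward moderate, which has a lower base rate.

No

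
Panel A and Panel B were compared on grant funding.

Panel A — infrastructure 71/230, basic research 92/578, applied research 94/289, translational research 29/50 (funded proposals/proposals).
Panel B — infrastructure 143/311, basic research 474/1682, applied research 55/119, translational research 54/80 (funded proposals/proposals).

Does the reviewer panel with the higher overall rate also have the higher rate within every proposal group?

Infrastructure: Panel A 71/230 = 30.9%, Panel B 143/311 = 46.0% → Panel B
Basic research: Panel A 92/578 = 15.9%, Panel B 474/1682 = 28.2% → Panel B
Applied research: Panel A 94/289 = 32.5%, Panel B 55/119 = 46.2% → Panel B
Translational research: Panel A 29/50 = 58.0%, Panel B 54/80 = 67.5% → Panel B
Overall: Panel A 286/1147 = 24.9%, Panel B 726/2192 = 33.1% → Panel B
Panel B wins overall and in every proposal group — no reversal.

Yes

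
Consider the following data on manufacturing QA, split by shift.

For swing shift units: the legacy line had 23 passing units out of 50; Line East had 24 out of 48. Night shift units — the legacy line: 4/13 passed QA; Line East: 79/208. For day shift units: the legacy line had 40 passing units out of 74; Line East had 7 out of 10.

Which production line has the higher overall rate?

the legacy line

Swing shift: the legacy line 23/50 = 46.0%, Line East 24/48 = 50.0% → Line East
Night shift: the legacy line 4/13 = 30.8%, Line East 79/208 = 38.0% → Line East
Day shift: the legacy line 40/74 = 54.1%, Line East 7/10 = 70.0% → Line East
Overall: the legacy line 67/137 = 48.9%, Line East 110/266 = 41.4% → the legacy line
(Line East wins every shift group but the legacy line wins overall — Line East's units skew toward the low-rate night shift group.)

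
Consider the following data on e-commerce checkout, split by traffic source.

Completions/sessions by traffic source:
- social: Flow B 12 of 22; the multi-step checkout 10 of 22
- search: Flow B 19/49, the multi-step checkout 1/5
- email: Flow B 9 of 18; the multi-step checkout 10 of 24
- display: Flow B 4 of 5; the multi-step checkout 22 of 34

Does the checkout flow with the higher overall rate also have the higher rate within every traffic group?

No

Social: Flow B 12/22 = 54.5%, the multi-step checkout 10/22 = 45.5% → Flow B
Search: Flow B 19/49 = 38.8%, the multi-step checkout 1/5 = 20.0% → Flow B
Email: Flow B 9/18 = 50.0%, the multi-step checkout 10/24 = 41.7% → Flow B
Display: Flow B 4/5 = 80.0%, the multi-step checkout 22/34 = 64.7% → Flow B
Overall: Flow B 44/94 = 46.8%, the multi-step checkout 43/85 = 50.6% → the multi-step checkout
Flow B wins each traffic group but the multi-step checkout wins overall — the comparison reverses. Flow B's sessions skew toward search, which has a lower base rate.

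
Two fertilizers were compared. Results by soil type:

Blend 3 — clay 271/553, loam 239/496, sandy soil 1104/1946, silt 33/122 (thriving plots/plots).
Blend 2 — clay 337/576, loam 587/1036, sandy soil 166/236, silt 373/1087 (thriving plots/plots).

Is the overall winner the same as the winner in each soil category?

Clay: Blend 3 271/553 = 49.0%, Blend 2 337/576 = 58.5% → Blend 2
Loam: Blend 3 239/496 = 48.2%, Blend 2 587/1036 = 56.7% → Blend 2
Sandy soil: Blend 3 1104/1946 = 56.7%, Blend 2 166/236 = 70.3% → Blend 2
Silt: Blend 3 33/122 = 27.0%, Blend 2 373/1087 = 34.3% → Blend 2
Overall: Blend 3 1647/3117 = 52.8%, Blend 2 1463/2935 = 49.8% → Blend 3
Blend 2 wins each soil group but Blend 3 wins overall — the comparison reverses. Blend 2's plots skew toward silt, which has a lower base rate.

No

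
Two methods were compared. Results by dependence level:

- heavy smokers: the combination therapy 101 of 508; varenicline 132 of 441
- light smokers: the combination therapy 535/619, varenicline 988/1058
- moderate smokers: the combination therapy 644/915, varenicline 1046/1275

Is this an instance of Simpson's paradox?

No

Heavy smokers: the combination therapy 101/508 = 19.9%, varenicline 132/441 = 29.9% → varenicline
Light smokers: the combination therapy 535/619 = 86.4%, varenicline 988/1058 = 93.4% → varenicline
Moderate smokers: the combination therapy 644/915 = 70.4%, varenicline 1046/1275 = 82.0% → varenicline
Overall: the combination therapy 1280/2042 = 62.7%, varenicline 2166/2774 = 78.1% → varenicline
Varenicline wins overall and in every dependence group — no reversal.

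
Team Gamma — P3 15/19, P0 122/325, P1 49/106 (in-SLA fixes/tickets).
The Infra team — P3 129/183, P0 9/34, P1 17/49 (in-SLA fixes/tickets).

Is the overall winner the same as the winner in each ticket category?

P3: Team Gamma 15/19 = 78.9%, the Infra team 129/183 = 70.5% → Team Gamma
P0: Team Gamma 122/325 = 37.5%, the Infra team 9/34 = 26.5% → Team Gamma
P1: Team Gamma 49/106 = 46.2%, the Infra team 17/49 = 34.7% → Team Gamma
Overall: Team Gamma 186/450 = 41.3%, the Infra team 155/266 = 58.3% → the Infra team
Team Gamma wins each ticket group but the Infra team wins overall — the comparison reverses. Team Gamma's tickets skew toward P0, which has a lower base rate.

No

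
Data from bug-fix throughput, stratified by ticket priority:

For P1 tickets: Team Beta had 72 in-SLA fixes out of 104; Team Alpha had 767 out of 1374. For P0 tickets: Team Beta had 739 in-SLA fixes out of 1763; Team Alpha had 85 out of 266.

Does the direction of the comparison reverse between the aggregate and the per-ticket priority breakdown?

P1: Team Beta 72/104 = 69.2%, Team Alpha 767/1374 = 55.8% → Team Beta
P0: Team Beta 739/1763 = 41.9%, Team Alpha 85/266 = 32.0% → Team Beta
Overall: Team Beta 811/1867 = 43.4%, Team Alpha 852/1640 = 52.0% → Team Alpha
Team Beta wins each ticket group but Team Alpha wins overall — the comparison reverses. Team Beta's tickets skew toward P0, which has a lower base rate.

Yes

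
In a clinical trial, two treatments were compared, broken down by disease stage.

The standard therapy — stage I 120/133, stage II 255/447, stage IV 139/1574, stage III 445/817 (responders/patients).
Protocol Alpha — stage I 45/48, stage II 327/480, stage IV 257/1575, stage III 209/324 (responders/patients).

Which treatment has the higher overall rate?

Protocol Alpha

Stage I: the standard therapy 120/133 = 90.2%, Protocol Alpha 45/48 = 93.8% → Protocol Alpha
Stage II: the standard therapy 255/447 = 57.0%, Protocol Alpha 327/480 = 68.1% → Protocol Alpha
Stage IV: the standard therapy 139/1574 = 8.8%, Protocol Alpha 257/1575 = 16.3% → Protocol Alpha
Stage III: the standard therapy 445/817 = 54.5%, Protocol Alpha 209/324 = 64.5% → Protocol Alpha
Overall: the standard therapy 959/2971 = 32.3%, Protocol Alpha 838/2427 = 34.5% → Protocol Alpha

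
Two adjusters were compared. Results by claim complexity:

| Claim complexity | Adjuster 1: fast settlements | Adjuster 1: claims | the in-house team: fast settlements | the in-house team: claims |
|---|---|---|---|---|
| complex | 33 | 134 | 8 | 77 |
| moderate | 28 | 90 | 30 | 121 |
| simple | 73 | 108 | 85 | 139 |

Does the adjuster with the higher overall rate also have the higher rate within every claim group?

Complex: Adjuster 1 33/134 = 24.6%, the in-house team 8/77 = 10.4% → Adjuster 1
Moderate: Adjuster 1 28/90 = 31.1%, the in-house team 30/121 = 24.8% → Adjuster 1
Simple: Adjuster 1 73/108 = 67.6%, the in-house team 85/139 = 61.2% → Adjuster 1
Overall: Adjuster 1 134/332 = 40.4%, the in-house team 123/337 = 36.5% → Adjuster 1
Adjuster 1 wins overall and in every claim group — no reversal.

Yes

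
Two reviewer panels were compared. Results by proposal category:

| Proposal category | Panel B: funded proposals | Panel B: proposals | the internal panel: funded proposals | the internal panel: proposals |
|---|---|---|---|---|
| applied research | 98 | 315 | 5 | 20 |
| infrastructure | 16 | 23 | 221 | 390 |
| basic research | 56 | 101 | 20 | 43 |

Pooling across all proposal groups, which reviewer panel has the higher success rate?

the internal panel

Applied research: Panel B 98/315 = 31.1%, the internal panel 5/20 = 25.0% → Panel B
Infrastructure: Panel B 16/23 = 69.6%, the internal panel 221/390 = 56.7% → Panel B
Basic research: Panel B 56/101 = 55.4%, the internal panel 20/43 = 46.5% → Panel B
Overall: Panel B 170/439 = 38.7%, the internal panel 246/453 = 54.3% → the internal panel
(Panel B wins every proposal group but the internal panel wins overall — Panel B's proposals skew toward the low-rate applied research group.)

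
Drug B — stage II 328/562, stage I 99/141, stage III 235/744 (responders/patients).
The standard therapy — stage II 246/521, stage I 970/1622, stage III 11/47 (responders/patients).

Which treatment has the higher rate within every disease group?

Stage II: Drug B 328/562 = 58.4%, the standard therapy 246/521 = 47.2% → Drug B
Stage I: Drug B 99/141 = 70.2%, the standard therapy 970/1622 = 59.8% → Drug B
Stage III: Drug B 235/744 = 31.6%, the standard therapy 11/47 = 23.4% → Drug B
Drug B has the higher rate in all 3 groups.

Drug B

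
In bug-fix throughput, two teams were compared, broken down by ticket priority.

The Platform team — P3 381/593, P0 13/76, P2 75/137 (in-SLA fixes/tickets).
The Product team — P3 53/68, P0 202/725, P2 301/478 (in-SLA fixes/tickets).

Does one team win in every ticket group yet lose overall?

Yes

P3: the Platform team 381/593 = 64.2%, the Product team 53/68 = 77.9% → the Product team
P0: the Platform team 13/76 = 17.1%, the Product team 202/725 = 27.9% → the Product team
P2: the Platform team 75/137 = 54.7%, the Product team 301/478 = 63.0% → the Product team
Overall: the Platform team 469/806 = 58.2%, the Product team 556/1271 = 43.7% → the Platform team
The Product team wins each ticket group but the Platform team wins overall — the comparison reverses. The Product team's tickets skew toward P0, which has a lower base rate.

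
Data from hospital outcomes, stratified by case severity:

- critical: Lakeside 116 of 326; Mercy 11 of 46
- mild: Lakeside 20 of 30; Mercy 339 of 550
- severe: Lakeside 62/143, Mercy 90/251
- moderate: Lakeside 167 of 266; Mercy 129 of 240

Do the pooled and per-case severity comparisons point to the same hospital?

Critical: Lakeside 116/326 = 35.6%, Mercy 11/46 = 23.9% → Lakeside
Mild: Lakeside 20/30 = 66.7%, Mercy 339/550 = 61.6% → Lakeside
Severe: Lakeside 62/143 = 43.4%, Mercy 90/251 = 35.9% → Lakeside
Moderate: Lakeside 167/266 = 62.8%, Mercy 129/240 = 53.8% → Lakeside
Overall: Lakeside 365/765 = 47.7%, Mercy 569/1087 = 52.3% → Mercy
Lakeside wins each case group but Mercy wins overall — the comparison reverses. Lakeside's patients skew toward critical, which has a lower base rate.

No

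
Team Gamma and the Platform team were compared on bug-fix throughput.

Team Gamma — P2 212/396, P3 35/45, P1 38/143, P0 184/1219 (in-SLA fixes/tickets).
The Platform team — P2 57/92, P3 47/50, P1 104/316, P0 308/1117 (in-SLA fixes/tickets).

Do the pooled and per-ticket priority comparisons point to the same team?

P2: Team Gamma 212/396 = 53.5%, the Platform team 57/92 = 62.0% → the Platform team
P3: Team Gamma 35/45 = 77.8%, the Platform team 47/50 = 94.0% → the Platform team
P1: Team Gamma 38/143 = 26.6%, the Platform team 104/316 = 32.9% → the Platform team
P0: Team Gamma 184/1219 = 15.1%, the Platform team 308/1117 = 27.6% → the Platform team
Overall: Team Gamma 469/1803 = 26.0%, the Platform team 516/1575 = 32.8% → the Platform team
The Platform team wins overall and in every ticket group — no reversal.

Yes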